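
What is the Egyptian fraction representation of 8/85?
1/11 + 1/312 + 1/291720

Greedy algorithm:
8/85: ceiling(85/8) = 11, use 1/11
3/935: ceiling(935/3) = 312, use 1/312
1/291720: ceiling(291720/1) = 291720, use 1/291720
Result: 8/85 = 1/11 + 1/312 + 1/291720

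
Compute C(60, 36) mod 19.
0

Using Lucas' theorem:
Write n=60 and k=36 in base 19:
n in base 19: [3, 3]
k in base 19: [1, 17]
C(60,36) mod 19 = ∏ C(n_i, k_i) mod 19
Digit binomials (mod 19): C(3,1) = 3; C(3,17) = 0 (k_i > n_i)
Product: 3 × 0 = 0 ≡ 0 (mod 19)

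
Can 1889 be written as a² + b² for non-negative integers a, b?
17² + 40² (a=17, b=40)

Factorization: 1889 = 1889
By Fermat: n is sum of two squares iff every prime p ≡ 3 (mod 4) appears to even power.
All primes ≡ 3 (mod 4) appear to even power.
Search a = 0, 1, 2, … for 1889 - a² a perfect square: first hit at a = 17: 1889 - 289 = 1600 = 40².
1889 = 17² + 40² = 289 + 1600 ✓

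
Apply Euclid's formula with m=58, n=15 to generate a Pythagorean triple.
(3139, 1740, 3589)

Euclid's formula: a = m² - n², b = 2mn, c = m² + n²
m = 58, n = 15
a = 58² - 15² = 3364 - 225 = 3139
b = 2 × 58 × 15 = 1740
c = 58² + 15² = 3364 + 225 = 3589
Verification: 3139² + 1740² = 9853321 + 3027600 = 12880921 = 3589² ✓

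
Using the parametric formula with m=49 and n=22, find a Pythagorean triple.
(1917, 2156, 2885)

Euclid's formula: a = m² - n², b = 2mn, c = m² + n²
m = 49, n = 22
a = 49² - 22² = 2401 - 484 = 1917
b = 2 × 49 × 22 = 2156
c = 49² + 22² = 2401 + 484 = 2885
Verification: 1917² + 2156² = 3674889 + 4648336 = 8323225 = 2885² ✓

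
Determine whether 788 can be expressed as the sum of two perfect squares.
2² + 28² (a=2, b=28)

Factorization: 788 = 2^2 × 197
By Fermat: n is sum of two squares iff every prime p ≡ 3 (mod 4) appears to even power.
All primes ≡ 3 (mod 4) appear to even power.
Search a = 0, 1, 2, … for 788 - a² a perfect square: first hit at a = 2: 788 - 4 = 784 = 28².
788 = 2² + 28² = 4 + 784 ✓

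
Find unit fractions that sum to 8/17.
1/3 + 1/8 + 1/82 + 1/16728

Greedy algorithm:
8/17: ceiling(17/8) = 3, use 1/3
7/51: ceiling(51/7) = 8, use 1/8
5/408: ceiling(408/5) = 82, use 1/82
1/16728: ceiling(16728/1) = 16728, use 1/16728
Result: 8/17 = 1/3 + 1/8 + 1/82 + 1/16728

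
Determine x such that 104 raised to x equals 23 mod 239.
21

Baby-step giant-step with step n = ⌈√239⌉ = 16.
Baby steps 104^j mod 239 (j:value) for j=0..15: 0:1, 1:104, 2:61, 3:130, 4:136, 5:43, 6:170, 7:233, 8:93, 9:112, 10:176, 11:140, 12:220, 13:175, 14:36, 15:159.
Giant-step multiplier: 104^(-16) ≡ 104^(238-16) = 104^222 ≡ 85 (mod 239).
Giant steps γ_i = 23·85^i mod 239: γ_0=23, γ_1=43 (in table at j=5).
x = i·n + j = 1·16 + 5 = 21.
Check: 104^21 ≡ 23 (mod 239).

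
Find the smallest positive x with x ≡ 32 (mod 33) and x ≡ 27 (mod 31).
461

Using Chinese Remainder Theorem:
M = 33 × 31 = 1023
M1 = 31, M2 = 33
y1 = 31^(-1) mod 33 = 16
y2 = 33^(-1) mod 31 = 16
x = (32×31×16 + 27×33×16) mod 1023 = 461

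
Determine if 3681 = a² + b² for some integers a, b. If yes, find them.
9² + 60² (a=9, b=60)

Factorization: 3681 = 3^2 × 409
By Fermat: n is sum of two squares iff every prime p ≡ 3 (mod 4) appears to even power.
All primes ≡ 3 (mod 4) appear to even power.
Search a = 0, 1, 2, … for 3681 - a² a perfect square: first hit at a = 9: 3681 - 81 = 3600 = 60².
3681 = 9² + 60² = 81 + 3600 ✓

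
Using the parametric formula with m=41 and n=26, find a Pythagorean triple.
(1005, 2132, 2357)

Euclid's formula: a = m² - n², b = 2mn, c = m² + n²
m = 41, n = 26
a = 41² - 26² = 1681 - 676 = 1005
b = 2 × 41 × 26 = 2132
c = 41² + 26² = 1681 + 676 = 2357
Verification: 1005² + 2132² = 1010025 + 4545424 = 5555449 = 2357² ✓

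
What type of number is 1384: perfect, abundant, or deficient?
deficient

Proper divisors of 1384: sum = 1 + 2 + 4 + 8 + 173 + 346 + 692 = 1226
Since 1226 < 1384, 1384 is deficient.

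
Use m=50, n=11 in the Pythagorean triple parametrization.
(2379, 1100, 2621)

Euclid's formula: a = m² - n², b = 2mn, c = m² + n²
m = 50, n = 11
a = 50² - 11² = 2500 - 121 = 2379
b = 2 × 50 × 11 = 1100
c = 50² + 11² = 2500 + 121 = 2621
Verification: 2379² + 1100² = 5659641 + 1210000 = 6869641 = 2621² ✓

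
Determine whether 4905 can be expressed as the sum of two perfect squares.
12² + 69² (a=12, b=69)

Factorization: 4905 = 3^2 × 5 × 109
By Fermat: n is sum of two squares iff every prime p ≡ 3 (mod 4) appears to even power.
All primes ≡ 3 (mod 4) appear to even power.
Search a = 0, 1, 2, … for 4905 - a² a perfect square: first hit at a = 12: 4905 - 144 = 4761 = 69².
4905 = 12² + 69² = 144 + 4761 ✓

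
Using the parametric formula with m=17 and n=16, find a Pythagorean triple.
(33, 544, 545)

Euclid's formula: a = m² - n², b = 2mn, c = m² + n²
m = 17, n = 16
a = 17² - 16² = 289 - 256 = 33
b = 2 × 17 × 16 = 544
c = 17² + 16² = 289 + 256 = 545
Verification: 33² + 544² = 1089 + 295936 = 297025 = 545² ✓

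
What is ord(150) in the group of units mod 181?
20

181 is prime, so ord(150) divides φ(181) = 180.
Divisors of 180: 1, 2, 3, 4, 5, 6, 9, 10, 12, 15, 18, 20, 30, 36, 45, 60, 90, 180.
Repeated squaring: 150^1 ≡ 150, 150^2 ≡ 56, 150^4 ≡ 59, 150^8 ≡ 42, 150^16 ≡ 135, 150^32 ≡ 125, 150^64 ≡ 59, 150^128 ≡ 42 (mod 181).
Test 150^d mod 181 for each divisor d in increasing order:
150^1 ≡ 150
150^2 ≡ 56
150^3 = 150^2·150^1 ≡ 74
150^4 ≡ 59
150^5 = 150^4·150^1 ≡ 162
150^6 = 150^4·150^2 ≡ 46
150^9 = 150^8·150^1 ≡ 146
150^10 = 150^8·150^2 ≡ 180
150^12 = 150^8·150^4 ≡ 125
150^15 = 150^8·150^4·150^2·150^1 ≡ 19
150^18 = 150^16·150^2 ≡ 139
150^20 = 150^16·150^4 ≡ 1  ← first divisor giving 1
The order is 20.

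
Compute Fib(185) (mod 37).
32

Matrix identity: Q^n = [[F_(n+1), F_n], [F_n, F_(n-1)]] with Q = [[1,1],[1,0]].
n = 185 = 10111001₂. Square-and-multiply, entries mod 37:
Q^1 = [[1,1],[1,0]]
Q^2 = (Q^1)² = [[2,1],[1,1]]
Q^5 = (Q^2)²·Q = [[8,5],[5,3]]
Q^11 = (Q^5)²·Q = [[33,15],[15,18]]
Q^23 = (Q^11)²·Q = [[7,19],[19,25]]
Q^46 = (Q^23)² = [[3,16],[16,24]]
Q^92 = (Q^46)² = [[6,25],[25,18]]
Q^185 = (Q^92)²·Q = [[3,32],[32,8]]
F_185 mod 37 = Q^185[0][1] = 32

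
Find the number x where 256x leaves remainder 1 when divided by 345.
31

gcd(256, 345) = 1, so the inverse exists.
Extended Euclidean algorithm on (345, 256):
345 = 1 × 256 + 89  ⟹  89 = (1)·345 + (-1)·256
256 = 2 × 89 + 78  ⟹  78 = (-2)·345 + (3)·256
89 = 1 × 78 + 11  ⟹  11 = (3)·345 + (-4)·256
78 = 7 × 11 + 1  ⟹  1 = (-23)·345 + (31)·256
So (31)·256 ≡ 1 (mod 345), i.e. 256^(-1) ≡ 31 (mod 345).
Check: 256 × 31 = 7936 ≡ 1 (mod 345)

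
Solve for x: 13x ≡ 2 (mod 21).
x ≡ 5 (mod 21)

gcd(13, 21) = 1, which divides 2, so solutions exist.
Find 13^(-1) mod 21 by the extended Euclidean algorithm:
21 = 1 × 13 + 8  ⟹  8 = (1)·21 + (-1)·13
13 = 1 × 8 + 5  ⟹  5 = (-1)·21 + (2)·13
8 = 1 × 5 + 3  ⟹  3 = (2)·21 + (-3)·13
5 = 1 × 3 + 2  ⟹  2 = (-3)·21 + (5)·13
3 = 1 × 2 + 1  ⟹  1 = (5)·21 + (-8)·13
So (-8)·13 ≡ 1 (mod 21), i.e. 13^(-1) ≡ -8 ≡ 13 (mod 21).
x ≡ 13 × 2 = 26 ≡ 5 (mod 21).
Check: 13 × 5 = 65 ≡ 2 (mod 21).
Unique solution: x ≡ 5 (mod 21)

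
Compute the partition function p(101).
214481126

p(n) counts ways to write n as a sum of positive integers (order ignored).
Euler's pentagonal recurrence: p(k) = p(k-1) + p(k-2) - p(k-5) - p(k-7) + p(k-12) + p(k-15) - ... (offsets j(3j∓1)/2, signs ++--, p(0)=1, p(<0)=0).
DP table for k = 0..100: p(0)=1, p(1)=1, p(2)=2, p(3)=3, p(4)=5, p(5)=7, p(6)=11, p(7)=15, p(8)=22, p(9)=30, p(10)=42, p(11)=56, p(12)=77, p(13)=101, p(14)=135, p(15)=176, p(16)=231, p(17)=297, p(18)=385, p(19)=490, p(20)=627, p(21)=792, p(22)=1002, p(23)=1255, p(24)=1575, p(25)=1958, p(26)=2436, p(27)=3010, p(28)=3718, p(29)=4565, p(30)=5604, p(31)=6842, p(32)=8349, p(33)=10143, p(34)=12310, p(35)=14883, p(36)=17977, p(37)=21637, p(38)=26015, p(39)=31185, p(40)=37338, p(41)=44583, p(42)=53174, p(43)=63261, p(44)=75175, p(45)=89134, p(46)=105558, p(47)=124754, p(48)=147273, p(49)=173525, p(50)=204226, p(51)=239943, p(52)=281589, p(53)=329931, p(54)=386155, p(55)=451276, p(56)=526823, p(57)=614154, p(58)=715220, p(59)=831820, p(60)=966467, p(61)=1121505, p(62)=1300156, p(63)=1505499, p(64)=1741630, p(65)=2012558, p(66)=2323520, p(67)=2679689, p(68)=3087735, p(69)=3554345, p(70)=4087968, p(71)=4697205, p(72)=5392783, p(73)=6185689, p(74)=7089500, p(75)=8118264, p(76)=9289091, p(77)=10619863, p(78)=12132164, p(79)=13848650, p(80)=15796476, p(81)=18004327, p(82)=20506255, p(83)=23338469, p(84)=26543660, p(85)=30167357, p(86)=34262962, p(87)=38887673, p(88)=44108109, p(89)=49995925, p(90)=56634173, p(91)=64112359, p(92)=72533807, p(93)=82010177, p(94)=92669720, p(95)=104651419, p(96)=118114304, p(97)=133230930, p(98)=150198136, p(99)=169229875, p(100)=190569292.
Final step: p(101) = p(100) + p(99) - p(96) - p(94) + p(89) + p(86) - p(79) - p(75) + p(66) + p(61) - p(50) - p(44) + p(31) + p(24) - p(9) - p(1)
= 190569292 + 169229875 - 118114304 - 92669720 + 49995925 + 34262962 - 13848650 - 8118264 + 2323520 + 1121505 - 204226 - 75175 + 6842 + 1575 - 30 - 1
= 214481126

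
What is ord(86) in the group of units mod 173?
172

173 is prime, so ord(86) divides φ(173) = 172.
Divisors of 172: 1, 2, 4, 43, 86, 172.
Repeated squaring: 86^1 ≡ 86, 86^2 ≡ 130, 86^4 ≡ 119, 86^8 ≡ 148, 86^16 ≡ 106, 86^32 ≡ 164, 86^64 ≡ 81, 86^128 ≡ 160 (mod 173).
Test 86^d mod 173 for each divisor d in increasing order:
86^1 ≡ 86
86^2 ≡ 130
86^4 ≡ 119
86^43 = 86^32·86^8·86^2·86^1 ≡ 80
86^86 = 86^64·86^16·86^4·86^2 ≡ 172
86^172 = 86^128·86^32·86^8·86^4 ≡ 1  ← first divisor giving 1
The order is 172.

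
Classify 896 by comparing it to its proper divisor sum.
abundant

Proper divisors of 896: sum = 1 + 2 + 4 + 7 + 8 + 14 + 16 + 28 + 32 + 56 + 64 + 112 + 128 + 224 + 448 = 1144
Since 1144 > 896, 896 is abundant.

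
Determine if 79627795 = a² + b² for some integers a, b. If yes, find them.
Not possible

Factorization: 79627795 = 5 × 13 × 107^3
By Fermat: n is sum of two squares iff every prime p ≡ 3 (mod 4) appears to even power.
Prime(s) ≡ 3 (mod 4) with odd exponent: [(107, 3)]
Therefore 79627795 cannot be expressed as a² + b².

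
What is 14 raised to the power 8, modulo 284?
96

Repeated squaring. Binary of 8 = 1000.
14^1 ≡ 14 (mod 284); 14^2 ≡ 196 (mod 284); 14^4 ≡ 76 (mod 284); 14^8 ≡ 96 (mod 284)
14^8 = 14^8 ≡ 96 (mod 284)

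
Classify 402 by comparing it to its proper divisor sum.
abundant

Proper divisors of 402: sum = 1 + 2 + 3 + 6 + 67 + 134 + 201 = 414
Since 414 > 402, 402 is abundant.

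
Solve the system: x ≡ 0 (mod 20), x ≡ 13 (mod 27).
40

Using Chinese Remainder Theorem:
M = 20 × 27 = 540
M1 = 27, M2 = 20
y1 = 27^(-1) mod 20 = 3
y2 = 20^(-1) mod 27 = 23
x = (0×27×3 + 13×20×23) mod 540 = 40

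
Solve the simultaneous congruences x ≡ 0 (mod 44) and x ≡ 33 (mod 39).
1320

Using Chinese Remainder Theorem:
M = 44 × 39 = 1716
M1 = 39, M2 = 44
y1 = 39^(-1) mod 44 = 35
y2 = 44^(-1) mod 39 = 8
x = (0×39×35 + 33×44×8) mod 1716 = 1320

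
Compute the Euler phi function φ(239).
238

239 = 239
φ(n) = n × ∏(1 - 1/p) for each prime p dividing n
φ(239) = 239 × (1 - 1/239) = 238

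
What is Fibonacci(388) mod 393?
261

Matrix identity: Q^n = [[F_(n+1), F_n], [F_n, F_(n-1)]] with Q = [[1,1],[1,0]].
n = 388 = 110000100₂. Square-and-multiply, entries mod 393:
Q^1 = [[1,1],[1,0]]
Q^3 = (Q^1)²·Q = [[3,2],[2,1]]
Q^6 = (Q^3)² = [[13,8],[8,5]]
Q^12 = (Q^6)² = [[233,144],[144,89]]
Q^24 = (Q^12)² = [[355,387],[387,361]]
Q^48 = (Q^24)² = [[301,27],[27,274]]
Q^97 = (Q^48)²·Q = [[352,154],[154,198]]
Q^194 = (Q^97)² = [[245,205],[205,40]]
Q^388 = (Q^194)² = [[263,261],[261,2]]
F_388 mod 393 = Q^388[0][1] = 261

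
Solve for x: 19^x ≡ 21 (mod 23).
17

Baby-step giant-step with step n = ⌈√23⌉ = 5.
Baby steps 19^j mod 23 (j:value) for j=0..4: 0:1, 1:19, 2:16, 3:5, 4:3.
Giant-step multiplier: 19^(-5) ≡ 19^(22-5) = 19^17 ≡ 21 (mod 23).
Giant steps γ_i = 21·21^i mod 23: γ_0=21, γ_1=4, γ_2=15, γ_3=16 (in table at j=2).
x = i·n + j = 3·5 + 2 = 17.
Check: 19^17 ≡ 21 (mod 23).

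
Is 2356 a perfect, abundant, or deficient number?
deficient

Proper divisors of 2356: sum = 1 + 2 + 4 + 19 + 31 + 38 + 62 + 76 + 124 + 589 + 1178 = 2124
Since 2124 < 2356, 2356 is deficient.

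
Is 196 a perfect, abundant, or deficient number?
abundant

Proper divisors of 196: sum = 1 + 2 + 4 + 7 + 14 + 28 + 49 + 98 = 203
Since 203 > 196, 196 is abundant.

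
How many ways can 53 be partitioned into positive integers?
329931

p(n) counts ways to write n as a sum of positive integers (order ignored).
Euler's pentagonal recurrence: p(k) = p(k-1) + p(k-2) - p(k-5) - p(k-7) + p(k-12) + p(k-15) - ... (offsets j(3j∓1)/2, signs ++--, p(0)=1, p(<0)=0).
DP table for k = 0..52: p(0)=1, p(1)=1, p(2)=2, p(3)=3, p(4)=5, p(5)=7, p(6)=11, p(7)=15, p(8)=22, p(9)=30, p(10)=42, p(11)=56, p(12)=77, p(13)=101, p(14)=135, p(15)=176, p(16)=231, p(17)=297, p(18)=385, p(19)=490, p(20)=627, p(21)=792, p(22)=1002, p(23)=1255, p(24)=1575, p(25)=1958, p(26)=2436, p(27)=3010, p(28)=3718, p(29)=4565, p(30)=5604, p(31)=6842, p(32)=8349, p(33)=10143, p(34)=12310, p(35)=14883, p(36)=17977, p(37)=21637, p(38)=26015, p(39)=31185, p(40)=37338, p(41)=44583, p(42)=53174, p(43)=63261, p(44)=75175, p(45)=89134, p(46)=105558, p(47)=124754, p(48)=147273, p(49)=173525, p(50)=204226, p(51)=239943, p(52)=281589.
Final step: p(53) = p(52) + p(51) - p(48) - p(46) + p(41) + p(38) - p(31) - p(27) + p(18) + p(13) - p(2)
= 281589 + 239943 - 147273 - 105558 + 44583 + 26015 - 6842 - 3010 + 385 + 101 - 2
= 329931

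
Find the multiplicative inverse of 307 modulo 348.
331

gcd(307, 348) = 1, so the inverse exists.
Extended Euclidean algorithm on (348, 307):
348 = 1 × 307 + 41  ⟹  41 = (1)·348 + (-1)·307
307 = 7 × 41 + 20  ⟹  20 = (-7)·348 + (8)·307
41 = 2 × 20 + 1  ⟹  1 = (15)·348 + (-17)·307
So (-17)·307 ≡ 1 (mod 348), i.e. 307^(-1) ≡ -17 ≡ 331 (mod 348).
Check: 307 × 331 = 101617 ≡ 1 (mod 348)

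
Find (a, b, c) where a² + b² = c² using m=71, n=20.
(4641, 2840, 5441)

Euclid's formula: a = m² - n², b = 2mn, c = m² + n²
m = 71, n = 20
a = 71² - 20² = 5041 - 400 = 4641
b = 2 × 71 × 20 = 2840
c = 71² + 20² = 5041 + 400 = 5441
Verification: 4641² + 2840² = 21538881 + 8065600 = 29604481 = 5441² ✓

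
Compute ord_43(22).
14

43 is prime, so ord(22) divides φ(43) = 42.
Divisors of 42: 1, 2, 3, 6, 7, 14, 21, 42.
Repeated squaring: 22^1 ≡ 22, 22^2 ≡ 11, 22^4 ≡ 35, 22^8 ≡ 21, 22^16 ≡ 11, 22^32 ≡ 35 (mod 43).
Test 22^d mod 43 for each divisor d in increasing order:
22^1 ≡ 22
22^2 ≡ 11
22^3 = 22^2·22^1 ≡ 27
22^6 = 22^4·22^2 ≡ 41
22^7 = 22^4·22^2·22^1 ≡ 42
22^14 = 22^8·22^4·22^2 ≡ 1  ← first divisor giving 1
The order is 14.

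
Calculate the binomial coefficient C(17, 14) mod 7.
1

Using Lucas' theorem:
Write n=17 and k=14 in base 7:
n in base 7: [2, 3]
k in base 7: [2, 0]
C(17,14) mod 7 = ∏ C(n_i, k_i) mod 7
Digit binomials (mod 7): C(2,2) = 1; C(3,0) = 1
Product: 1 × 1 = 1 ≡ 1 (mod 7)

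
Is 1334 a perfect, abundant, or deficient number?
deficient

Proper divisors of 1334: sum = 1 + 2 + 23 + 29 + 46 + 58 + 667 = 826
Since 826 < 1334, 1334 is deficient.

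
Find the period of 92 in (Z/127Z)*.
126

127 is prime, so ord(92) divides φ(127) = 126.
Divisors of 126: 1, 2, 3, 6, 7, 9, 14, 18, 21, 42, 63, 126.
Repeated squaring: 92^1 ≡ 92, 92^2 ≡ 82, 92^4 ≡ 120, 92^8 ≡ 49, 92^16 ≡ 115, 92^32 ≡ 17, 92^64 ≡ 35 (mod 127).
Test 92^d mod 127 for each divisor d in increasing order:
92^1 ≡ 92
92^2 ≡ 82
92^3 = 92^2·92^1 ≡ 51
92^6 = 92^4·92^2 ≡ 61
92^7 = 92^4·92^2·92^1 ≡ 24
92^9 = 92^8·92^1 ≡ 63
92^14 = 92^8·92^4·92^2 ≡ 68
92^18 = 92^16·92^2 ≡ 32
92^21 = 92^16·92^4·92^1 ≡ 108
92^42 = 92^32·92^8·92^2 ≡ 107
92^63 = 92^32·92^16·92^8·92^4·92^2·92^1 ≡ 126
92^126 = 92^64·92^32·92^16·92^8·92^4·92^2 ≡ 1  ← first divisor giving 1
The order is 126.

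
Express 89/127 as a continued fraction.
[0; 1, 2, 2, 1, 12]

Euclidean algorithm steps:
89 = 0 × 127 + 89
127 = 1 × 89 + 38
89 = 2 × 38 + 13
38 = 2 × 13 + 12
13 = 1 × 12 + 1
12 = 12 × 1 + 0
Continued fraction: [0; 1, 2, 2, 1, 12]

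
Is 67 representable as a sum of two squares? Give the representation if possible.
Not possible

Factorization: 67 = 67
By Fermat: n is sum of two squares iff every prime p ≡ 3 (mod 4) appears to even power.
Prime(s) ≡ 3 (mod 4) with odd exponent: [(67, 1)]
Therefore 67 cannot be expressed as a² + b².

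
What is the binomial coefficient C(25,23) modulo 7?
6

Using Lucas' theorem:
Write n=25 and k=23 in base 7:
n in base 7: [3, 4]
k in base 7: [3, 2]
C(25,23) mod 7 = ∏ C(n_i, k_i) mod 7
Digit binomials (mod 7): C(3,3) = 1; C(4,2) = 6
Product: 1 × 6 = 6 ≡ 6 (mod 7)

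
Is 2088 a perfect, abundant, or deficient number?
abundant

Proper divisors of 2088: sum = 1 + 2 + 3 + 4 + 6 + 8 + 9 + 12 + ... + 348 + 522 + 696 + 1044 (23 divisors) = 3762
Since 3762 > 2088, 2088 is abundant.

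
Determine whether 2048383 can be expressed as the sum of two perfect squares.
Not possible

Factorization: 2048383 = 127^3
By Fermat: n is sum of two squares iff every prime p ≡ 3 (mod 4) appears to even power.
Prime(s) ≡ 3 (mod 4) with odd exponent: [(127, 3)]
Therefore 2048383 cannot be expressed as a² + b².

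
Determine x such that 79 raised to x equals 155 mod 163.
6

Baby-step giant-step with step n = ⌈√163⌉ = 13.
Baby steps 79^j mod 163 (j:value) for j=0..12: 0:1, 1:79, 2:47, 3:127, 4:90, 5:101, 6:155, 7:20, 8:113, 9:125, 10:95, 11:7, 12:64.
h = 155 is already in the table at j=6, so x = 6.
Check: 79^6 ≡ 155 (mod 163).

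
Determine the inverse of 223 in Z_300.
187

gcd(223, 300) = 1, so the inverse exists.
Extended Euclidean algorithm on (300, 223):
300 = 1 × 223 + 77  ⟹  77 = (1)·300 + (-1)·223
223 = 2 × 77 + 69  ⟹  69 = (-2)·300 + (3)·223
77 = 1 × 69 + 8  ⟹  8 = (3)·300 + (-4)·223
69 = 8 × 8 + 5  ⟹  5 = (-26)·300 + (35)·223
8 = 1 × 5 + 3  ⟹  3 = (29)·300 + (-39)·223
5 = 1 × 3 + 2  ⟹  2 = (-55)·300 + (74)·223
3 = 1 × 2 + 1  ⟹  1 = (84)·300 + (-113)·223
So (-113)·223 ≡ 1 (mod 300), i.e. 223^(-1) ≡ -113 ≡ 187 (mod 300).
Check: 223 × 187 = 41701 ≡ 1 (mod 300)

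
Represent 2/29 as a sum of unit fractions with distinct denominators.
1/15 + 1/435

Greedy algorithm:
2/29: ceiling(29/2) = 15, use 1/15
1/435: ceiling(435/1) = 435, use 1/435
Result: 2/29 = 1/15 + 1/435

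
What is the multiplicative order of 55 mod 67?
33

67 is prime, so ord(55) divides φ(67) = 66.
Divisors of 66: 1, 2, 3, 6, 11, 22, 33, 66.
Repeated squaring: 55^1 ≡ 55, 55^2 ≡ 10, 55^4 ≡ 33, 55^8 ≡ 17, 55^16 ≡ 21, 55^32 ≡ 39, 55^64 ≡ 47 (mod 67).
Test 55^d mod 67 for each divisor d in increasing order:
55^1 ≡ 55
55^2 ≡ 10
55^3 = 55^2·55^1 ≡ 14
55^6 = 55^4·55^2 ≡ 62
55^11 = 55^8·55^2·55^1 ≡ 37
55^22 = 55^16·55^4·55^2 ≡ 29
55^33 = 55^32·55^1 ≡ 1  ← first divisor giving 1
The order is 33.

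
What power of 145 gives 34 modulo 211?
160

Baby-step giant-step with step n = ⌈√211⌉ = 15.
Baby steps 145^j mod 211 (j:value) for j=0..14: 0:1, 1:145, 2:136, 3:97, 4:139, 5:110, 6:125, 7:190, 8:120, 9:98, 10:73, 11:35, 12:11, 13:118, 14:19.
Giant-step multiplier: 145^(-15) ≡ 145^(210-15) = 145^195 ≡ 88 (mod 211).
Giant steps γ_i = 34·88^i mod 211: γ_0=34, γ_1=38, γ_2=179, γ_3=138, γ_4=117, γ_5=168, γ_6=14, γ_7=177, γ_8=173, γ_9=32, γ_10=73 (in table at j=10).
x = i·n + j = 10·15 + 10 = 160.
Check: 145^160 ≡ 34 (mod 211).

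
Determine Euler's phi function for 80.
32

80 = 2^4 × 5
φ(n) = n × ∏(1 - 1/p) for each prime p dividing n
φ(80) = 80 × (1 - 1/2) × (1 - 1/5) = 32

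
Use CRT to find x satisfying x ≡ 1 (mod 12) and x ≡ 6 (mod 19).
25

Using Chinese Remainder Theorem:
M = 12 × 19 = 228
M1 = 19, M2 = 12
y1 = 19^(-1) mod 12 = 7
y2 = 12^(-1) mod 19 = 8
x = (1×19×7 + 6×12×8) mod 228 = 25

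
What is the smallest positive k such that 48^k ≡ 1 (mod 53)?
52

53 is prime, so ord(48) divides φ(53) = 52.
Divisors of 52: 1, 2, 4, 13, 26, 52.
Repeated squaring: 48^1 ≡ 48, 48^2 ≡ 25, 48^4 ≡ 42, 48^8 ≡ 15, 48^16 ≡ 13, 48^32 ≡ 10 (mod 53).
Test 48^d mod 53 for each divisor d in increasing order:
48^1 ≡ 48
48^2 ≡ 25
48^4 ≡ 42
48^13 = 48^8·48^4·48^1 ≡ 30
48^26 = 48^16·48^8·48^2 ≡ 52
48^52 = 48^32·48^16·48^4 ≡ 1  ← first divisor giving 1
The order is 52.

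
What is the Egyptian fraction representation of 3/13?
1/5 + 1/33 + 1/2145

Greedy algorithm:
3/13: ceiling(13/3) = 5, use 1/5
2/65: ceiling(65/2) = 33, use 1/33
1/2145: ceiling(2145/1) = 2145, use 1/2145
Result: 3/13 = 1/5 + 1/33 + 1/2145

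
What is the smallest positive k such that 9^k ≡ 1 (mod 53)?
26

53 is prime, so ord(9) divides φ(53) = 52.
Divisors of 52: 1, 2, 4, 13, 26, 52.
Repeated squaring: 9^1 ≡ 9, 9^2 ≡ 28, 9^4 ≡ 42, 9^8 ≡ 15, 9^16 ≡ 13, 9^32 ≡ 10 (mod 53).
Test 9^d mod 53 for each divisor d in increasing order:
9^1 ≡ 9
9^2 ≡ 28
9^4 ≡ 42
9^13 = 9^8·9^4·9^1 ≡ 52
9^26 = 9^16·9^8·9^2 ≡ 1  ← first divisor giving 1
The order is 26.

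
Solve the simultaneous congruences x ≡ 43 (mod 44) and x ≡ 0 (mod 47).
1363

Using Chinese Remainder Theorem:
M = 44 × 47 = 2068
M1 = 47, M2 = 44
y1 = 47^(-1) mod 44 = 15
y2 = 44^(-1) mod 47 = 31
x = (43×47×15 + 0×44×31) mod 2068 = 1363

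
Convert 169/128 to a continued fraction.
[1; 3, 8, 5]

Euclidean algorithm steps:
169 = 1 × 128 + 41
128 = 3 × 41 + 5
41 = 8 × 5 + 1
5 = 5 × 1 + 0
Continued fraction: [1; 3, 8, 5]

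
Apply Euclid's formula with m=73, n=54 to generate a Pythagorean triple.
(2413, 7884, 8245)

Euclid's formula: a = m² - n², b = 2mn, c = m² + n²
m = 73, n = 54
a = 73² - 54² = 5329 - 2916 = 2413
b = 2 × 73 × 54 = 7884
c = 73² + 54² = 5329 + 2916 = 8245
Verification: 2413² + 7884² = 5822569 + 62157456 = 67980025 = 8245² ✓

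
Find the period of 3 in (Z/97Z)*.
48

97 is prime, so ord(3) divides φ(97) = 96.
Divisors of 96: 1, 2, 3, 4, 6, 8, 12, 16, 24, 32, 48, 96.
Repeated squaring: 3^1 ≡ 3, 3^2 ≡ 9, 3^4 ≡ 81, 3^8 ≡ 62, 3^16 ≡ 61, 3^32 ≡ 35, 3^64 ≡ 61 (mod 97).
Test 3^d mod 97 for each divisor d in increasing order:
3^1 ≡ 3
3^2 ≡ 9
3^3 = 3^2·3^1 ≡ 27
3^4 ≡ 81
3^6 = 3^4·3^2 ≡ 50
3^8 ≡ 62
3^12 = 3^8·3^4 ≡ 75
3^16 ≡ 61
3^24 = 3^16·3^8 ≡ 96
3^32 ≡ 35
3^48 = 3^32·3^16 ≡ 1  ← first divisor giving 1
The order is 48.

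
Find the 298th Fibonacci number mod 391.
55

Matrix identity: Q^n = [[F_(n+1), F_n], [F_n, F_(n-1)]] with Q = [[1,1],[1,0]].
n = 298 = 100101010₂. Square-and-multiply, entries mod 391:
Q^1 = [[1,1],[1,0]]
Q^2 = (Q^1)² = [[2,1],[1,1]]
Q^4 = (Q^2)² = [[5,3],[3,2]]
Q^9 = (Q^4)²·Q = [[55,34],[34,21]]
Q^18 = (Q^9)² = [[271,238],[238,33]]
Q^37 = (Q^18)²·Q = [[290,273],[273,17]]
Q^74 = (Q^37)² = [[274,137],[137,137]]
Q^149 = (Q^74)²·Q = [[8,5],[5,3]]
Q^298 = (Q^149)² = [[89,55],[55,34]]
F_298 mod 391 = Q^298[0][1] = 55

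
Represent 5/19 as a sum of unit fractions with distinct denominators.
1/4 + 1/76

Greedy algorithm:
5/19: ceiling(19/5) = 4, use 1/4
1/76: ceiling(76/1) = 76, use 1/76
Result: 5/19 = 1/4 + 1/76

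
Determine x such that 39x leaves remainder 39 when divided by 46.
x ≡ 1 (mod 46)

gcd(39, 46) = 1, which divides 39, so solutions exist.
Find 39^(-1) mod 46 by the extended Euclidean algorithm:
46 = 1 × 39 + 7  ⟹  7 = (1)·46 + (-1)·39
39 = 5 × 7 + 4  ⟹  4 = (-5)·46 + (6)·39
7 = 1 × 4 + 3  ⟹  3 = (6)·46 + (-7)·39
4 = 1 × 3 + 1  ⟹  1 = (-11)·46 + (13)·39
So (13)·39 ≡ 1 (mod 46), i.e. 39^(-1) ≡ 13 (mod 46).
x ≡ 13 × 39 = 507 ≡ 1 (mod 46).
Check: 39 × 1 = 39 ≡ 39 (mod 46).
Unique solution: x ≡ 1 (mod 46)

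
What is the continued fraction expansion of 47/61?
[0; 1, 3, 2, 1, 4]

Euclidean algorithm steps:
47 = 0 × 61 + 47
61 = 1 × 47 + 14
47 = 3 × 14 + 5
14 = 2 × 5 + 4
5 = 1 × 4 + 1
4 = 4 × 1 + 0
Continued fraction: [0; 1, 3, 2, 1, 4]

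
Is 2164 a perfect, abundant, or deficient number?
deficient

Proper divisors of 2164: sum = 1 + 2 + 4 + 541 + 1082 = 1630
Since 1630 < 2164, 2164 is deficient.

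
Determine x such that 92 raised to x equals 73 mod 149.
52

Baby-step giant-step with step n = ⌈√149⌉ = 13.
Baby steps 92^j mod 149 (j:value) for j=0..12: 0:1, 1:92, 2:120, 3:14, 4:96, 5:41, 6:47, 7:3, 8:127, 9:62, 10:42, 11:139, 12:123.
Giant-step multiplier: 92^(-13) ≡ 92^(148-13) = 92^135 ≡ 93 (mod 149).
Giant steps γ_i = 73·93^i mod 149: γ_0=73, γ_1=84, γ_2=64, γ_3=141, γ_4=1 (in table at j=0).
x = i·n + j = 4·13 + 0 = 52.
Check: 92^52 ≡ 73 (mod 149).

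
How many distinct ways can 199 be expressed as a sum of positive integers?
3646072432125

p(n) counts ways to write n as a sum of positive integers (order ignored).
Euler's pentagonal recurrence: p(k) = p(k-1) + p(k-2) - p(k-5) - p(k-7) + p(k-12) + p(k-15) - ... (offsets j(3j∓1)/2, signs ++--, p(0)=1, p(<0)=0).
DP table for k = 0..198: p(0)=1, p(1)=1, p(2)=2, p(3)=3, p(4)=5, p(5)=7, p(6)=11, p(7)=15, p(8)=22, p(9)=30, p(10)=42, p(11)=56, p(12)=77, p(13)=101, p(14)=135, p(15)=176, p(16)=231, p(17)=297, p(18)=385, p(19)=490, p(20)=627, p(21)=792, p(22)=1002, p(23)=1255, p(24)=1575, p(25)=1958, p(26)=2436, p(27)=3010, p(28)=3718, p(29)=4565, p(30)=5604, p(31)=6842, p(32)=8349, p(33)=10143, p(34)=12310, p(35)=14883, p(36)=17977, p(37)=21637, p(38)=26015, p(39)=31185, p(40)=37338, p(41)=44583, p(42)=53174, p(43)=63261, p(44)=75175, p(45)=89134, p(46)=105558, p(47)=124754, p(48)=147273, p(49)=173525, p(50)=204226, p(51)=239943, p(52)=281589, p(53)=329931, p(54)=386155, p(55)=451276, p(56)=526823, p(57)=614154, p(58)=715220, p(59)=831820, p(60)=966467, p(61)=1121505, p(62)=1300156, p(63)=1505499, p(64)=1741630, p(65)=2012558, p(66)=2323520, p(67)=2679689, p(68)=3087735, p(69)=3554345, p(70)=4087968, p(71)=4697205, p(72)=5392783, p(73)=6185689, p(74)=7089500, p(75)=8118264, p(76)=9289091, p(77)=10619863, p(78)=12132164, p(79)=13848650, p(80)=15796476, p(81)=18004327, p(82)=20506255, p(83)=23338469, p(84)=26543660, p(85)=30167357, p(86)=34262962, p(87)=38887673, p(88)=44108109, p(89)=49995925, p(90)=56634173, p(91)=64112359, p(92)=72533807, p(93)=82010177, p(94)=92669720, p(95)=104651419, p(96)=118114304, p(97)=133230930, p(98)=150198136, p(99)=169229875, p(100)=190569292, p(101)=214481126, p(102)=241265379, p(103)=271248950, p(104)=304801365, p(105)=342325709, p(106)=384276336, p(107)=431149389, p(108)=483502844, p(109)=541946240, p(110)=607163746, p(111)=679903203, p(112)=761002156, p(113)=851376628, p(114)=952050665, p(115)=1064144451, p(116)=1188908248, p(117)=1327710076, p(118)=1482074143, p(119)=1653668665, p(120)=1844349560, p(121)=2056148051, p(122)=2291320912, p(123)=2552338241, p(124)=2841940500, p(125)=3163127352, p(126)=3519222692, p(127)=3913864295, p(128)=4351078600, p(129)=4835271870, p(130)=5371315400, p(131)=5964539504, p(132)=6620830889, p(133)=7346629512, p(134)=8149040695, p(135)=9035836076, p(136)=10015581680, p(137)=11097645016, p(138)=12292341831, p(139)=13610949895, p(140)=15065878135, p(141)=16670689208, p(142)=18440293320, p(143)=20390982757, p(144)=22540654445, p(145)=24908858009, p(146)=27517052599, p(147)=30388671978, p(148)=33549419497, p(149)=37027355200, p(150)=40853235313, p(151)=45060624582, p(152)=49686288421, p(153)=54770336324, p(154)=60356673280, p(155)=66493182097, p(156)=73232243759, p(157)=80630964769, p(158)=88751778802, p(159)=97662728555, p(160)=107438159466, p(161)=118159068427, p(162)=129913904637, p(163)=142798995930, p(164)=156919475295, p(165)=172389800255, p(166)=189334822579, p(167)=207890420102, p(168)=228204732751, p(169)=250438925115, p(170)=274768617130, p(171)=301384802048, p(172)=330495499613, p(173)=362326859895, p(174)=397125074750, p(175)=435157697830, p(176)=476715857290, p(177)=522115831195, p(178)=571701605655, p(179)=625846753120, p(180)=684957390936, p(181)=749474411781, p(182)=819876908323, p(183)=896684817527, p(184)=980462880430, p(185)=1071823774337, p(186)=1171432692373, p(187)=1280011042268, p(188)=1398341745571, p(189)=1527273599625, p(190)=1667727404093, p(191)=1820701100652, p(192)=1987276856363, p(193)=2168627105469, p(194)=2366022741845, p(195)=2580840212973, p(196)=2814570987591, p(197)=3068829878530, p(198)=3345365983698.
Final step: p(199) = p(198) + p(197) - p(194) - p(192) + p(187) + p(184) - p(177) - p(173) + p(164) + p(159) - p(148) - p(142) + p(129) + p(122) - p(107) - p(99) + p(82) + p(73) - p(54) - p(44) + p(23) + p(12)
= 3345365983698 + 3068829878530 - 2366022741845 - 1987276856363 + 1280011042268 + 980462880430 - 522115831195 - 362326859895 + 156919475295 + 97662728555 - 33549419497 - 18440293320 + 4835271870 + 2291320912 - 431149389 - 169229875 + 20506255 + 6185689 - 386155 - 75175 + 1255 + 77
= 3646072432125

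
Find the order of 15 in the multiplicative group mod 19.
18

19 is prime, so ord(15) divides φ(19) = 18.
Divisors of 18: 1, 2, 3, 6, 9, 18.
Repeated squaring: 15^1 ≡ 15, 15^2 ≡ 16, 15^4 ≡ 9, 15^8 ≡ 5, 15^16 ≡ 6 (mod 19).
Test 15^d mod 19 for each divisor d in increasing order:
15^1 ≡ 15
15^2 ≡ 16
15^3 = 15^2·15^1 ≡ 12
15^6 = 15^4·15^2 ≡ 11
15^9 = 15^8·15^1 ≡ 18
15^18 = 15^16·15^2 ≡ 1  ← first divisor giving 1
The order is 18.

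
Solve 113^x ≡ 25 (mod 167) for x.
116

Baby-step giant-step with step n = ⌈√167⌉ = 13.
Baby steps 113^j mod 167 (j:value) for j=0..12: 0:1, 1:113, 2:77, 3:17, 4:84, 5:140, 6:122, 7:92, 8:42, 9:70, 10:61, 11:46, 12:21.
Giant-step multiplier: 113^(-13) ≡ 113^(166-13) = 113^153 ≡ 105 (mod 167).
Giant steps γ_i = 25·105^i mod 167: γ_0=25, γ_1=120, γ_2=75, γ_3=26, γ_4=58, γ_5=78, γ_6=7, γ_7=67, γ_8=21 (in table at j=12).
x = i·n + j = 8·13 + 12 = 116.
Check: 113^116 ≡ 25 (mod 167).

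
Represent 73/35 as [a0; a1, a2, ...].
[2; 11, 1, 2]

Euclidean algorithm steps:
73 = 2 × 35 + 3
35 = 11 × 3 + 2
3 = 1 × 2 + 1
2 = 2 × 1 + 0
Continued fraction: [2; 11, 1, 2]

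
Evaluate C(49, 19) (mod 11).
0

Using Lucas' theorem:
Write n=49 and k=19 in base 11:
n in base 11: [4, 5]
k in base 11: [1, 8]
C(49,19) mod 11 = ∏ C(n_i, k_i) mod 11
Digit binomials (mod 11): C(4,1) = 4; C(5,8) = 0 (k_i > n_i)
Product: 4 × 0 = 0 ≡ 0 (mod 11)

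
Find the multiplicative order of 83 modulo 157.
156

157 is prime, so ord(83) divides φ(157) = 156.
Divisors of 156: 1, 2, 3, 4, 6, 12, 13, 26, 39, 52, 78, 156.
Repeated squaring: 83^1 ≡ 83, 83^2 ≡ 138, 83^4 ≡ 47, 83^8 ≡ 11, 83^16 ≡ 121, 83^32 ≡ 40, 83^64 ≡ 30, 83^128 ≡ 115 (mod 157).
Test 83^d mod 157 for each divisor d in increasing order:
83^1 ≡ 83
83^2 ≡ 138
83^3 = 83^2·83^1 ≡ 150
83^4 ≡ 47
83^6 = 83^4·83^2 ≡ 49
83^12 = 83^8·83^4 ≡ 46
83^13 = 83^8·83^4·83^1 ≡ 50
83^26 = 83^16·83^8·83^2 ≡ 145
83^39 = 83^32·83^4·83^2·83^1 ≡ 28
83^52 = 83^32·83^16·83^4 ≡ 144
83^78 = 83^64·83^8·83^4·83^2 ≡ 156
83^156 = 83^128·83^16·83^8·83^4 ≡ 1  ← first divisor giving 1
The order is 156.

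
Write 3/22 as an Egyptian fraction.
1/8 + 1/88

Greedy algorithm:
3/22: ceiling(22/3) = 8, use 1/8
1/88: ceiling(88/1) = 88, use 1/88
Result: 3/22 = 1/8 + 1/88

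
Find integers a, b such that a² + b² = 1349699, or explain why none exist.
Not possible

Factorization: 1349699 = 13 × 47^3
By Fermat: n is sum of two squares iff every prime p ≡ 3 (mod 4) appears to even power.
Prime(s) ≡ 3 (mod 4) with odd exponent: [(47, 3)]
Therefore 1349699 cannot be expressed as a² + b².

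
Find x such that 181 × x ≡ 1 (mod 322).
153

gcd(181, 322) = 1, so the inverse exists.
Extended Euclidean algorithm on (322, 181):
322 = 1 × 181 + 141  ⟹  141 = (1)·322 + (-1)·181
181 = 1 × 141 + 40  ⟹  40 = (-1)·322 + (2)·181
141 = 3 × 40 + 21  ⟹  21 = (4)·322 + (-7)·181
40 = 1 × 21 + 19  ⟹  19 = (-5)·322 + (9)·181
21 = 1 × 19 + 2  ⟹  2 = (9)·322 + (-16)·181
19 = 9 × 2 + 1  ⟹  1 = (-86)·322 + (153)·181
So (153)·181 ≡ 1 (mod 322), i.e. 181^(-1) ≡ 153 (mod 322).
Check: 181 × 153 = 27693 ≡ 1 (mod 322)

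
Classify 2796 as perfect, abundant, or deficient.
abundant

Proper divisors of 2796: sum = 1 + 2 + 3 + 4 + 6 + 12 + 233 + 466 + 699 + 932 + 1398 = 3756
Since 3756 > 2796, 2796 is abundant.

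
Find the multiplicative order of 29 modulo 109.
54

109 is prime, so ord(29) divides φ(109) = 108.
Divisors of 108: 1, 2, 3, 4, 6, 9, 12, 18, 27, 36, 54, 108.
Repeated squaring: 29^1 ≡ 29, 29^2 ≡ 78, 29^4 ≡ 89, 29^8 ≡ 73, 29^16 ≡ 97, 29^32 ≡ 35, 29^64 ≡ 26 (mod 109).
Test 29^d mod 109 for each divisor d in increasing order:
29^1 ≡ 29
29^2 ≡ 78
29^3 = 29^2·29^1 ≡ 82
29^4 ≡ 89
29^6 = 29^4·29^2 ≡ 75
29^9 = 29^8·29^1 ≡ 46
29^12 = 29^8·29^4 ≡ 66
29^18 = 29^16·29^2 ≡ 45
29^27 = 29^16·29^8·29^2·29^1 ≡ 108
29^36 = 29^32·29^4 ≡ 63
29^54 = 29^32·29^16·29^4·29^2 ≡ 1  ← first divisor giving 1
The order is 54.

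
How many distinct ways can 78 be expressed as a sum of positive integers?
12132164

p(n) counts ways to write n as a sum of positive integers (order ignored).
Euler's pentagonal recurrence: p(k) = p(k-1) + p(k-2) - p(k-5) - p(k-7) + p(k-12) + p(k-15) - ... (offsets j(3j∓1)/2, signs ++--, p(0)=1, p(<0)=0).
DP table for k = 0..77: p(0)=1, p(1)=1, p(2)=2, p(3)=3, p(4)=5, p(5)=7, p(6)=11, p(7)=15, p(8)=22, p(9)=30, p(10)=42, p(11)=56, p(12)=77, p(13)=101, p(14)=135, p(15)=176, p(16)=231, p(17)=297, p(18)=385, p(19)=490, p(20)=627, p(21)=792, p(22)=1002, p(23)=1255, p(24)=1575, p(25)=1958, p(26)=2436, p(27)=3010, p(28)=3718, p(29)=4565, p(30)=5604, p(31)=6842, p(32)=8349, p(33)=10143, p(34)=12310, p(35)=14883, p(36)=17977, p(37)=21637, p(38)=26015, p(39)=31185, p(40)=37338, p(41)=44583, p(42)=53174, p(43)=63261, p(44)=75175, p(45)=89134, p(46)=105558, p(47)=124754, p(48)=147273, p(49)=173525, p(50)=204226, p(51)=239943, p(52)=281589, p(53)=329931, p(54)=386155, p(55)=451276, p(56)=526823, p(57)=614154, p(58)=715220, p(59)=831820, p(60)=966467, p(61)=1121505, p(62)=1300156, p(63)=1505499, p(64)=1741630, p(65)=2012558, p(66)=2323520, p(67)=2679689, p(68)=3087735, p(69)=3554345, p(70)=4087968, p(71)=4697205, p(72)=5392783, p(73)=6185689, p(74)=7089500, p(75)=8118264, p(76)=9289091, p(77)=10619863.
Final step: p(78) = p(77) + p(76) - p(73) - p(71) + p(66) + p(63) - p(56) - p(52) + p(43) + p(38) - p(27) - p(21) + p(8) + p(1)
= 10619863 + 9289091 - 6185689 - 4697205 + 2323520 + 1505499 - 526823 - 281589 + 63261 + 26015 - 3010 - 792 + 22 + 1
= 12132164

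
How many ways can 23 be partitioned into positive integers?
1255

p(n) counts ways to write n as a sum of positive integers (order ignored).
Euler's pentagonal recurrence: p(k) = p(k-1) + p(k-2) - p(k-5) - p(k-7) + p(k-12) + p(k-15) - ... (offsets j(3j∓1)/2, signs ++--, p(0)=1, p(<0)=0).
DP table for k = 0..22: p(0)=1, p(1)=1, p(2)=2, p(3)=3, p(4)=5, p(5)=7, p(6)=11, p(7)=15, p(8)=22, p(9)=30, p(10)=42, p(11)=56, p(12)=77, p(13)=101, p(14)=135, p(15)=176, p(16)=231, p(17)=297, p(18)=385, p(19)=490, p(20)=627, p(21)=792, p(22)=1002.
Final step: p(23) = p(22) + p(21) - p(18) - p(16) + p(11) + p(8) - p(1)
= 1002 + 792 - 385 - 231 + 56 + 22 - 1
= 1255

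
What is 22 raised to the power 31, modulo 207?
22

Repeated squaring. Binary of 31 = 11111.
22^1 ≡ 22 (mod 207); 22^2 ≡ 70 (mod 207); 22^4 ≡ 139 (mod 207); 22^8 ≡ 70 (mod 207); 22^16 ≡ 139 (mod 207)
22^31 = 22^1 × 22^2 × 22^4 × 22^8 × 22^16 ≡ 22 (mod 207)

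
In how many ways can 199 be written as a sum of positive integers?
3646072432125

p(n) counts ways to write n as a sum of positive integers (order ignored).
Euler's pentagonal recurrence: p(k) = p(k-1) + p(k-2) - p(k-5) - p(k-7) + p(k-12) + p(k-15) - ... (offsets j(3j∓1)/2, signs ++--, p(0)=1, p(<0)=0).
DP table for k = 0..198: p(0)=1, p(1)=1, p(2)=2, p(3)=3, p(4)=5, p(5)=7, p(6)=11, p(7)=15, p(8)=22, p(9)=30, p(10)=42, p(11)=56, p(12)=77, p(13)=101, p(14)=135, p(15)=176, p(16)=231, p(17)=297, p(18)=385, p(19)=490, p(20)=627, p(21)=792, p(22)=1002, p(23)=1255, p(24)=1575, p(25)=1958, p(26)=2436, p(27)=3010, p(28)=3718, p(29)=4565, p(30)=5604, p(31)=6842, p(32)=8349, p(33)=10143, p(34)=12310, p(35)=14883, p(36)=17977, p(37)=21637, p(38)=26015, p(39)=31185, p(40)=37338, p(41)=44583, p(42)=53174, p(43)=63261, p(44)=75175, p(45)=89134, p(46)=105558, p(47)=124754, p(48)=147273, p(49)=173525, p(50)=204226, p(51)=239943, p(52)=281589, p(53)=329931, p(54)=386155, p(55)=451276, p(56)=526823, p(57)=614154, p(58)=715220, p(59)=831820, p(60)=966467, p(61)=1121505, p(62)=1300156, p(63)=1505499, p(64)=1741630, p(65)=2012558, p(66)=2323520, p(67)=2679689, p(68)=3087735, p(69)=3554345, p(70)=4087968, p(71)=4697205, p(72)=5392783, p(73)=6185689, p(74)=7089500, p(75)=8118264, p(76)=9289091, p(77)=10619863, p(78)=12132164, p(79)=13848650, p(80)=15796476, p(81)=18004327, p(82)=20506255, p(83)=23338469, p(84)=26543660, p(85)=30167357, p(86)=34262962, p(87)=38887673, p(88)=44108109, p(89)=49995925, p(90)=56634173, p(91)=64112359, p(92)=72533807, p(93)=82010177, p(94)=92669720, p(95)=104651419, p(96)=118114304, p(97)=133230930, p(98)=150198136, p(99)=169229875, p(100)=190569292, p(101)=214481126, p(102)=241265379, p(103)=271248950, p(104)=304801365, p(105)=342325709, p(106)=384276336, p(107)=431149389, p(108)=483502844, p(109)=541946240, p(110)=607163746, p(111)=679903203, p(112)=761002156, p(113)=851376628, p(114)=952050665, p(115)=1064144451, p(116)=1188908248, p(117)=1327710076, p(118)=1482074143, p(119)=1653668665, p(120)=1844349560, p(121)=2056148051, p(122)=2291320912, p(123)=2552338241, p(124)=2841940500, p(125)=3163127352, p(126)=3519222692, p(127)=3913864295, p(128)=4351078600, p(129)=4835271870, p(130)=5371315400, p(131)=5964539504, p(132)=6620830889, p(133)=7346629512, p(134)=8149040695, p(135)=9035836076, p(136)=10015581680, p(137)=11097645016, p(138)=12292341831, p(139)=13610949895, p(140)=15065878135, p(141)=16670689208, p(142)=18440293320, p(143)=20390982757, p(144)=22540654445, p(145)=24908858009, p(146)=27517052599, p(147)=30388671978, p(148)=33549419497, p(149)=37027355200, p(150)=40853235313, p(151)=45060624582, p(152)=49686288421, p(153)=54770336324, p(154)=60356673280, p(155)=66493182097, p(156)=73232243759, p(157)=80630964769, p(158)=88751778802, p(159)=97662728555, p(160)=107438159466, p(161)=118159068427, p(162)=129913904637, p(163)=142798995930, p(164)=156919475295, p(165)=172389800255, p(166)=189334822579, p(167)=207890420102, p(168)=228204732751, p(169)=250438925115, p(170)=274768617130, p(171)=301384802048, p(172)=330495499613, p(173)=362326859895, p(174)=397125074750, p(175)=435157697830, p(176)=476715857290, p(177)=522115831195, p(178)=571701605655, p(179)=625846753120, p(180)=684957390936, p(181)=749474411781, p(182)=819876908323, p(183)=896684817527, p(184)=980462880430, p(185)=1071823774337, p(186)=1171432692373, p(187)=1280011042268, p(188)=1398341745571, p(189)=1527273599625, p(190)=1667727404093, p(191)=1820701100652, p(192)=1987276856363, p(193)=2168627105469, p(194)=2366022741845, p(195)=2580840212973, p(196)=2814570987591, p(197)=3068829878530, p(198)=3345365983698.
Final step: p(199) = p(198) + p(197) - p(194) - p(192) + p(187) + p(184) - p(177) - p(173) + p(164) + p(159) - p(148) - p(142) + p(129) + p(122) - p(107) - p(99) + p(82) + p(73) - p(54) - p(44) + p(23) + p(12)
= 3345365983698 + 3068829878530 - 2366022741845 - 1987276856363 + 1280011042268 + 980462880430 - 522115831195 - 362326859895 + 156919475295 + 97662728555 - 33549419497 - 18440293320 + 4835271870 + 2291320912 - 431149389 - 169229875 + 20506255 + 6185689 - 386155 - 75175 + 1255 + 77
= 3646072432125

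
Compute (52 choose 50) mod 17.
0

Using Lucas' theorem:
Write n=52 and k=50 in base 17:
n in base 17: [3, 1]
k in base 17: [2, 16]
C(52,50) mod 17 = ∏ C(n_i, k_i) mod 17
Digit binomials (mod 17): C(3,2) = 3; C(1,16) = 0 (k_i > n_i)
Product: 3 × 0 = 0 ≡ 0 (mod 17)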